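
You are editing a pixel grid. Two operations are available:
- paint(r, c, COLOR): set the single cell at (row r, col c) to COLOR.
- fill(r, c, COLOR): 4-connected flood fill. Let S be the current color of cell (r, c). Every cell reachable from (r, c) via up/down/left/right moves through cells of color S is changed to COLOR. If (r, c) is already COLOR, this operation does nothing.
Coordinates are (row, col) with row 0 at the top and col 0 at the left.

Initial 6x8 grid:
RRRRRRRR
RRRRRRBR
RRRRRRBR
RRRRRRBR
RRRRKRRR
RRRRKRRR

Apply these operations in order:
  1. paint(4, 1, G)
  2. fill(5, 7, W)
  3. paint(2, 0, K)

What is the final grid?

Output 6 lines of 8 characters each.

Answer: WWWWWWWW
WWWWWWBW
KWWWWWBW
WWWWWWBW
WGWWKWWW
WWWWKWWW

Derivation:
After op 1 paint(4,1,G):
RRRRRRRR
RRRRRRBR
RRRRRRBR
RRRRRRBR
RGRRKRRR
RRRRKRRR
After op 2 fill(5,7,W) [42 cells changed]:
WWWWWWWW
WWWWWWBW
WWWWWWBW
WWWWWWBW
WGWWKWWW
WWWWKWWW
After op 3 paint(2,0,K):
WWWWWWWW
WWWWWWBW
KWWWWWBW
WWWWWWBW
WGWWKWWW
WWWWKWWW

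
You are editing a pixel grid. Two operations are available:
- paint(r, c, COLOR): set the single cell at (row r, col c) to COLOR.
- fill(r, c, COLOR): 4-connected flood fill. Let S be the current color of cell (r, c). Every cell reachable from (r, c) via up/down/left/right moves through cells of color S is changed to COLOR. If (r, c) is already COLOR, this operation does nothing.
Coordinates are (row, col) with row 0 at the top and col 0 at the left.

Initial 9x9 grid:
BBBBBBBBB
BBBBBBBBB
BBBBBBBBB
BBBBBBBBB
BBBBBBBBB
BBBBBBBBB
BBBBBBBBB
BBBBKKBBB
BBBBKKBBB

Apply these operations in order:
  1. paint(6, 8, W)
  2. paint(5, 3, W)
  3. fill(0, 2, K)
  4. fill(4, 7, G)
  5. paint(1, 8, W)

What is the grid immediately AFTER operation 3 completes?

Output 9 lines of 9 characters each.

Answer: KKKKKKKKK
KKKKKKKKK
KKKKKKKKK
KKKKKKKKK
KKKKKKKKK
KKKWKKKKK
KKKKKKKKW
KKKKKKKKK
KKKKKKKKK

Derivation:
After op 1 paint(6,8,W):
BBBBBBBBB
BBBBBBBBB
BBBBBBBBB
BBBBBBBBB
BBBBBBBBB
BBBBBBBBB
BBBBBBBBW
BBBBKKBBB
BBBBKKBBB
After op 2 paint(5,3,W):
BBBBBBBBB
BBBBBBBBB
BBBBBBBBB
BBBBBBBBB
BBBBBBBBB
BBBWBBBBB
BBBBBBBBW
BBBBKKBBB
BBBBKKBBB
After op 3 fill(0,2,K) [75 cells changed]:
KKKKKKKKK
KKKKKKKKK
KKKKKKKKK
KKKKKKKKK
KKKKKKKKK
KKKWKKKKK
KKKKKKKKW
KKKKKKKKK
KKKKKKKKK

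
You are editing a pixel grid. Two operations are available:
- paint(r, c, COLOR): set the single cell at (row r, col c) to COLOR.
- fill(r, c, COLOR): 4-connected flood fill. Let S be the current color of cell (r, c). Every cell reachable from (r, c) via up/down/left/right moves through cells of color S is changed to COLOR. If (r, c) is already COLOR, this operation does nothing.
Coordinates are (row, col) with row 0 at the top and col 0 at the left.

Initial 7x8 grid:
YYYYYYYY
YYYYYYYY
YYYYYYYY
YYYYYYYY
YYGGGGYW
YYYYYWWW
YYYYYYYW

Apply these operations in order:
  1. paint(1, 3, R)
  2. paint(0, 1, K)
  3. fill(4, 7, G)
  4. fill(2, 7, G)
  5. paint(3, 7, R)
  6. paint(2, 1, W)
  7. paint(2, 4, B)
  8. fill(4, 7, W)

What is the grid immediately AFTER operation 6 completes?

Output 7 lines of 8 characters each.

After op 1 paint(1,3,R):
YYYYYYYY
YYYRYYYY
YYYYYYYY
YYYYYYYY
YYGGGGYW
YYYYYWWW
YYYYYYYW
After op 2 paint(0,1,K):
YKYYYYYY
YYYRYYYY
YYYYYYYY
YYYYYYYY
YYGGGGYW
YYYYYWWW
YYYYYYYW
After op 3 fill(4,7,G) [5 cells changed]:
YKYYYYYY
YYYRYYYY
YYYYYYYY
YYYYYYYY
YYGGGGYG
YYYYYGGG
YYYYYYYG
After op 4 fill(2,7,G) [45 cells changed]:
GKGGGGGG
GGGRGGGG
GGGGGGGG
GGGGGGGG
GGGGGGGG
GGGGGGGG
GGGGGGGG
After op 5 paint(3,7,R):
GKGGGGGG
GGGRGGGG
GGGGGGGG
GGGGGGGR
GGGGGGGG
GGGGGGGG
GGGGGGGG
After op 6 paint(2,1,W):
GKGGGGGG
GGGRGGGG
GWGGGGGG
GGGGGGGR
GGGGGGGG
GGGGGGGG
GGGGGGGG

Answer: GKGGGGGG
GGGRGGGG
GWGGGGGG
GGGGGGGR
GGGGGGGG
GGGGGGGG
GGGGGGGG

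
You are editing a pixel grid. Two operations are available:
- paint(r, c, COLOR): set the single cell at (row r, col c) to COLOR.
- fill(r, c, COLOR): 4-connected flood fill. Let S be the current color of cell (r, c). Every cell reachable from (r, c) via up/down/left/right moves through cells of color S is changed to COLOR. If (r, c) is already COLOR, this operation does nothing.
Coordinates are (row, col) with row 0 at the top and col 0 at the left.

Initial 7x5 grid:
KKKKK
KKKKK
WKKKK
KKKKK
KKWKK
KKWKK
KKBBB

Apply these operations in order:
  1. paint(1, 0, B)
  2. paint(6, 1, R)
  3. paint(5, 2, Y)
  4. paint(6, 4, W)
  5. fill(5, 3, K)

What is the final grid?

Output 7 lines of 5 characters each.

Answer: KKKKK
BKKKK
WKKKK
KKKKK
KKWKK
KKYKK
KRBBW

Derivation:
After op 1 paint(1,0,B):
KKKKK
BKKKK
WKKKK
KKKKK
KKWKK
KKWKK
KKBBB
After op 2 paint(6,1,R):
KKKKK
BKKKK
WKKKK
KKKKK
KKWKK
KKWKK
KRBBB
After op 3 paint(5,2,Y):
KKKKK
BKKKK
WKKKK
KKKKK
KKWKK
KKYKK
KRBBB
After op 4 paint(6,4,W):
KKKKK
BKKKK
WKKKK
KKKKK
KKWKK
KKYKK
KRBBW
After op 5 fill(5,3,K) [0 cells changed]:
KKKKK
BKKKK
WKKKK
KKKKK
KKWKK
KKYKK
KRBBW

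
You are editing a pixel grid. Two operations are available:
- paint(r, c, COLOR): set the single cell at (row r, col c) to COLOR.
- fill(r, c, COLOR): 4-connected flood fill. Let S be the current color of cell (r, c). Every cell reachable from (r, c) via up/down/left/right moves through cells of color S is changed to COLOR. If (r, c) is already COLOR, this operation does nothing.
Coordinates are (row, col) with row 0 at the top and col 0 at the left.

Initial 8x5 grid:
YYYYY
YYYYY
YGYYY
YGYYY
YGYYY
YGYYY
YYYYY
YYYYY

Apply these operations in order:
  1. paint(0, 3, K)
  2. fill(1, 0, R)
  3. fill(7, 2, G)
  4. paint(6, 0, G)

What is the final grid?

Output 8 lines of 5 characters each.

After op 1 paint(0,3,K):
YYYKY
YYYYY
YGYYY
YGYYY
YGYYY
YGYYY
YYYYY
YYYYY
After op 2 fill(1,0,R) [35 cells changed]:
RRRKR
RRRRR
RGRRR
RGRRR
RGRRR
RGRRR
RRRRR
RRRRR
After op 3 fill(7,2,G) [35 cells changed]:
GGGKG
GGGGG
GGGGG
GGGGG
GGGGG
GGGGG
GGGGG
GGGGG
After op 4 paint(6,0,G):
GGGKG
GGGGG
GGGGG
GGGGG
GGGGG
GGGGG
GGGGG
GGGGG

Answer: GGGKG
GGGGG
GGGGG
GGGGG
GGGGG
GGGGG
GGGGG
GGGGG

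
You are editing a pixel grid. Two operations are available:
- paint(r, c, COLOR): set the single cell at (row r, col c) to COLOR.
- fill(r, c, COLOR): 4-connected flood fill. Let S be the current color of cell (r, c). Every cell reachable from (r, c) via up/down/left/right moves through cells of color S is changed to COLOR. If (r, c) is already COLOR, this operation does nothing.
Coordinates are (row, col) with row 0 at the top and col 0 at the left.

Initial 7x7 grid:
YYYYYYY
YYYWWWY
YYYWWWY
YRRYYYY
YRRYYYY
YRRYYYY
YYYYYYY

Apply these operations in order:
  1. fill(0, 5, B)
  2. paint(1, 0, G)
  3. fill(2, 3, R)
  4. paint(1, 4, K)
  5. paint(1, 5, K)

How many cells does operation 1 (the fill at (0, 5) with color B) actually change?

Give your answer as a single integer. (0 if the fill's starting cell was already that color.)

Answer: 37

Derivation:
After op 1 fill(0,5,B) [37 cells changed]:
BBBBBBB
BBBWWWB
BBBWWWB
BRRBBBB
BRRBBBB
BRRBBBB
BBBBBBB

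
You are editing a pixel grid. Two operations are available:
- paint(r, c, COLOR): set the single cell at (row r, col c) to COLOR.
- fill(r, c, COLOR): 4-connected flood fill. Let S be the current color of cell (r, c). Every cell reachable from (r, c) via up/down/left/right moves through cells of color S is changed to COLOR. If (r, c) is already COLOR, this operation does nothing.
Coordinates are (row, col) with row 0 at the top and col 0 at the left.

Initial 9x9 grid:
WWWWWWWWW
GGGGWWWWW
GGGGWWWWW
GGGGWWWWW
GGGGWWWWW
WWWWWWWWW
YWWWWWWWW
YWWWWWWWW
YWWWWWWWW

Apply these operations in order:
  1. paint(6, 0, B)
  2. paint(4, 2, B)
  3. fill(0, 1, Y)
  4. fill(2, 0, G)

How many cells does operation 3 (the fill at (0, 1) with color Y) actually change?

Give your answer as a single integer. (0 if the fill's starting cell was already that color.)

After op 1 paint(6,0,B):
WWWWWWWWW
GGGGWWWWW
GGGGWWWWW
GGGGWWWWW
GGGGWWWWW
WWWWWWWWW
BWWWWWWWW
YWWWWWWWW
YWWWWWWWW
After op 2 paint(4,2,B):
WWWWWWWWW
GGGGWWWWW
GGGGWWWWW
GGGGWWWWW
GGBGWWWWW
WWWWWWWWW
BWWWWWWWW
YWWWWWWWW
YWWWWWWWW
After op 3 fill(0,1,Y) [62 cells changed]:
YYYYYYYYY
GGGGYYYYY
GGGGYYYYY
GGGGYYYYY
GGBGYYYYY
YYYYYYYYY
BYYYYYYYY
YYYYYYYYY
YYYYYYYYY

Answer: 62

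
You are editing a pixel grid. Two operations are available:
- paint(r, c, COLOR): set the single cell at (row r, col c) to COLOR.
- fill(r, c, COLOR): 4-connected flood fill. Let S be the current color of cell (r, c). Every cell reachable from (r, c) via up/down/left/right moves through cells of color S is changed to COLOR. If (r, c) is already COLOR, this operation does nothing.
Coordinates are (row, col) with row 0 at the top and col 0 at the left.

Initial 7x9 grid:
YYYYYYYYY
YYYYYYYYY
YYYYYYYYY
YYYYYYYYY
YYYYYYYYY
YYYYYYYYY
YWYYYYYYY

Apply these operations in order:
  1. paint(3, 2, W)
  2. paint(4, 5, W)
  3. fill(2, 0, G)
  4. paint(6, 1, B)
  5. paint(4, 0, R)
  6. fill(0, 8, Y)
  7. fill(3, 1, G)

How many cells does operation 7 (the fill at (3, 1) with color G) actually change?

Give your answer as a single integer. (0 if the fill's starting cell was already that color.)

Answer: 59

Derivation:
After op 1 paint(3,2,W):
YYYYYYYYY
YYYYYYYYY
YYYYYYYYY
YYWYYYYYY
YYYYYYYYY
YYYYYYYYY
YWYYYYYYY
After op 2 paint(4,5,W):
YYYYYYYYY
YYYYYYYYY
YYYYYYYYY
YYWYYYYYY
YYYYYWYYY
YYYYYYYYY
YWYYYYYYY
After op 3 fill(2,0,G) [60 cells changed]:
GGGGGGGGG
GGGGGGGGG
GGGGGGGGG
GGWGGGGGG
GGGGGWGGG
GGGGGGGGG
GWGGGGGGG
After op 4 paint(6,1,B):
GGGGGGGGG
GGGGGGGGG
GGGGGGGGG
GGWGGGGGG
GGGGGWGGG
GGGGGGGGG
GBGGGGGGG
After op 5 paint(4,0,R):
GGGGGGGGG
GGGGGGGGG
GGGGGGGGG
GGWGGGGGG
RGGGGWGGG
GGGGGGGGG
GBGGGGGGG
After op 6 fill(0,8,Y) [59 cells changed]:
YYYYYYYYY
YYYYYYYYY
YYYYYYYYY
YYWYYYYYY
RYYYYWYYY
YYYYYYYYY
YBYYYYYYY
After op 7 fill(3,1,G) [59 cells changed]:
GGGGGGGGG
GGGGGGGGG
GGGGGGGGG
GGWGGGGGG
RGGGGWGGG
GGGGGGGGG
GBGGGGGGG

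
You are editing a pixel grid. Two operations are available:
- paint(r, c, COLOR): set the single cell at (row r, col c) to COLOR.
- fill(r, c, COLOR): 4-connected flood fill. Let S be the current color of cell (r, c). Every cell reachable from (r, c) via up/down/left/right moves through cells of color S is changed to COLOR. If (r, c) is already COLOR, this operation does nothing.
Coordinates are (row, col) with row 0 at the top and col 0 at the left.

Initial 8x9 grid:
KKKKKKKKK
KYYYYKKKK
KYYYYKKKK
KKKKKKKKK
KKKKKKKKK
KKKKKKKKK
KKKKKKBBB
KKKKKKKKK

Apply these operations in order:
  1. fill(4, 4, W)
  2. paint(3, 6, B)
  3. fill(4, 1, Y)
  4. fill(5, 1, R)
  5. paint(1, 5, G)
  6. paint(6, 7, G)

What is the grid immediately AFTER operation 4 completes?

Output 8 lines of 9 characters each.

After op 1 fill(4,4,W) [61 cells changed]:
WWWWWWWWW
WYYYYWWWW
WYYYYWWWW
WWWWWWWWW
WWWWWWWWW
WWWWWWWWW
WWWWWWBBB
WWWWWWWWW
After op 2 paint(3,6,B):
WWWWWWWWW
WYYYYWWWW
WYYYYWWWW
WWWWWWBWW
WWWWWWWWW
WWWWWWWWW
WWWWWWBBB
WWWWWWWWW
After op 3 fill(4,1,Y) [60 cells changed]:
YYYYYYYYY
YYYYYYYYY
YYYYYYYYY
YYYYYYBYY
YYYYYYYYY
YYYYYYYYY
YYYYYYBBB
YYYYYYYYY
After op 4 fill(5,1,R) [68 cells changed]:
RRRRRRRRR
RRRRRRRRR
RRRRRRRRR
RRRRRRBRR
RRRRRRRRR
RRRRRRRRR
RRRRRRBBB
RRRRRRRRR

Answer: RRRRRRRRR
RRRRRRRRR
RRRRRRRRR
RRRRRRBRR
RRRRRRRRR
RRRRRRRRR
RRRRRRBBB
RRRRRRRRR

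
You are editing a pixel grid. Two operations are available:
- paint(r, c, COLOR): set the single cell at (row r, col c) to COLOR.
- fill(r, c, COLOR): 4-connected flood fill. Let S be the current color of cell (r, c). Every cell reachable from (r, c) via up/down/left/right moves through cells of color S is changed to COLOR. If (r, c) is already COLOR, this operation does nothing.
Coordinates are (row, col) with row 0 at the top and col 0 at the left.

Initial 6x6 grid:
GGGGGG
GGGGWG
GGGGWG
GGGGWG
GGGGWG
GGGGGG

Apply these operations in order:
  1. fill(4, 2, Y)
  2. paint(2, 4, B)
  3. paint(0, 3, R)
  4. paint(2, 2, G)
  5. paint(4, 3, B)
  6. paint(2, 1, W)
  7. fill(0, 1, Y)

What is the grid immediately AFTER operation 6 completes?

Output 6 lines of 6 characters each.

Answer: YYYRYY
YYYYWY
YWGYBY
YYYYWY
YYYBWY
YYYYYY

Derivation:
After op 1 fill(4,2,Y) [32 cells changed]:
YYYYYY
YYYYWY
YYYYWY
YYYYWY
YYYYWY
YYYYYY
After op 2 paint(2,4,B):
YYYYYY
YYYYWY
YYYYBY
YYYYWY
YYYYWY
YYYYYY
After op 3 paint(0,3,R):
YYYRYY
YYYYWY
YYYYBY
YYYYWY
YYYYWY
YYYYYY
After op 4 paint(2,2,G):
YYYRYY
YYYYWY
YYGYBY
YYYYWY
YYYYWY
YYYYYY
After op 5 paint(4,3,B):
YYYRYY
YYYYWY
YYGYBY
YYYYWY
YYYBWY
YYYYYY
After op 6 paint(2,1,W):
YYYRYY
YYYYWY
YWGYBY
YYYYWY
YYYBWY
YYYYYY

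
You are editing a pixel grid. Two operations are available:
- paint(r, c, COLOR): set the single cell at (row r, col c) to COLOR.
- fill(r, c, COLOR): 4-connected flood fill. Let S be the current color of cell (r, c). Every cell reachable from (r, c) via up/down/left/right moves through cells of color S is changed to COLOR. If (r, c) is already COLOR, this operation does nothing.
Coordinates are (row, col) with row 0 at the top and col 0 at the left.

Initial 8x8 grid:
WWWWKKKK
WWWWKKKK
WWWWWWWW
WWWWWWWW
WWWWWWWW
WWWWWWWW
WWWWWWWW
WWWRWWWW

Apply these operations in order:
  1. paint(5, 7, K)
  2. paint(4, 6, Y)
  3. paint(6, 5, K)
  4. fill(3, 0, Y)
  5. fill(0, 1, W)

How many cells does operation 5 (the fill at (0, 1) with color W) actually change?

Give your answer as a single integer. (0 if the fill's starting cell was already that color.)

After op 1 paint(5,7,K):
WWWWKKKK
WWWWKKKK
WWWWWWWW
WWWWWWWW
WWWWWWWW
WWWWWWWK
WWWWWWWW
WWWRWWWW
After op 2 paint(4,6,Y):
WWWWKKKK
WWWWKKKK
WWWWWWWW
WWWWWWWW
WWWWWWYW
WWWWWWWK
WWWWWWWW
WWWRWWWW
After op 3 paint(6,5,K):
WWWWKKKK
WWWWKKKK
WWWWWWWW
WWWWWWWW
WWWWWWYW
WWWWWWWK
WWWWWKWW
WWWRWWWW
After op 4 fill(3,0,Y) [52 cells changed]:
YYYYKKKK
YYYYKKKK
YYYYYYYY
YYYYYYYY
YYYYYYYY
YYYYYYYK
YYYYYKYY
YYYRYYYY
After op 5 fill(0,1,W) [53 cells changed]:
WWWWKKKK
WWWWKKKK
WWWWWWWW
WWWWWWWW
WWWWWWWW
WWWWWWWK
WWWWWKWW
WWWRWWWW

Answer: 53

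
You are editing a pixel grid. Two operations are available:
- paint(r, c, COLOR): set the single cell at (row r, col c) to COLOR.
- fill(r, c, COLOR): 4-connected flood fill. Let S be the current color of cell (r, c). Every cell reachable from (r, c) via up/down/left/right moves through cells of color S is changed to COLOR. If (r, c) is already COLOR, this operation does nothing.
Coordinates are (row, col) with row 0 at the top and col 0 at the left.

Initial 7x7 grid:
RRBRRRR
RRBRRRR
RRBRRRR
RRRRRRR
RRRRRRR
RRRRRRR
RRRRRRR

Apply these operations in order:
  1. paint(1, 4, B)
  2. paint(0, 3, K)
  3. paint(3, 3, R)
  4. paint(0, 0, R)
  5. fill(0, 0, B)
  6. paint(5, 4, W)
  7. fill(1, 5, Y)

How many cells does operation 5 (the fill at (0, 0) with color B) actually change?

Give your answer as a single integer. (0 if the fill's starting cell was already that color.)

Answer: 44

Derivation:
After op 1 paint(1,4,B):
RRBRRRR
RRBRBRR
RRBRRRR
RRRRRRR
RRRRRRR
RRRRRRR
RRRRRRR
After op 2 paint(0,3,K):
RRBKRRR
RRBRBRR
RRBRRRR
RRRRRRR
RRRRRRR
RRRRRRR
RRRRRRR
After op 3 paint(3,3,R):
RRBKRRR
RRBRBRR
RRBRRRR
RRRRRRR
RRRRRRR
RRRRRRR
RRRRRRR
After op 4 paint(0,0,R):
RRBKRRR
RRBRBRR
RRBRRRR
RRRRRRR
RRRRRRR
RRRRRRR
RRRRRRR
After op 5 fill(0,0,B) [44 cells changed]:
BBBKBBB
BBBBBBB
BBBBBBB
BBBBBBB
BBBBBBB
BBBBBBB
BBBBBBB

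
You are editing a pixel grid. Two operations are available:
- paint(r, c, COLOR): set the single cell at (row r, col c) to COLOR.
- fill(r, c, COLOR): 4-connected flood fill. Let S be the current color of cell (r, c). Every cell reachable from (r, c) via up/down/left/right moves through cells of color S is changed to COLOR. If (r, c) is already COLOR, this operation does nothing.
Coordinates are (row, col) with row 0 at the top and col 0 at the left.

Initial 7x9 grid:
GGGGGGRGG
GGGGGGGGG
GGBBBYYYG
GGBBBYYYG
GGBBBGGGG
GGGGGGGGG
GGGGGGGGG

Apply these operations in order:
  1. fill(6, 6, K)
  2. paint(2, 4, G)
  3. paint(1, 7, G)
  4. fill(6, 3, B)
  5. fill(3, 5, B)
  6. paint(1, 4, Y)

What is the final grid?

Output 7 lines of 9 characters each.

After op 1 fill(6,6,K) [47 cells changed]:
KKKKKKRKK
KKKKKKKKK
KKBBBYYYK
KKBBBYYYK
KKBBBKKKK
KKKKKKKKK
KKKKKKKKK
After op 2 paint(2,4,G):
KKKKKKRKK
KKKKKKKKK
KKBBGYYYK
KKBBBYYYK
KKBBBKKKK
KKKKKKKKK
KKKKKKKKK
After op 3 paint(1,7,G):
KKKKKKRKK
KKKKKKKGK
KKBBGYYYK
KKBBBYYYK
KKBBBKKKK
KKKKKKKKK
KKKKKKKKK
After op 4 fill(6,3,B) [46 cells changed]:
BBBBBBRBB
BBBBBBBGB
BBBBGYYYB
BBBBBYYYB
BBBBBBBBB
BBBBBBBBB
BBBBBBBBB
After op 5 fill(3,5,B) [6 cells changed]:
BBBBBBRBB
BBBBBBBGB
BBBBGBBBB
BBBBBBBBB
BBBBBBBBB
BBBBBBBBB
BBBBBBBBB
After op 6 paint(1,4,Y):
BBBBBBRBB
BBBBYBBGB
BBBBGBBBB
BBBBBBBBB
BBBBBBBBB
BBBBBBBBB
BBBBBBBBB

Answer: BBBBBBRBB
BBBBYBBGB
BBBBGBBBB
BBBBBBBBB
BBBBBBBBB
BBBBBBBBB
BBBBBBBBB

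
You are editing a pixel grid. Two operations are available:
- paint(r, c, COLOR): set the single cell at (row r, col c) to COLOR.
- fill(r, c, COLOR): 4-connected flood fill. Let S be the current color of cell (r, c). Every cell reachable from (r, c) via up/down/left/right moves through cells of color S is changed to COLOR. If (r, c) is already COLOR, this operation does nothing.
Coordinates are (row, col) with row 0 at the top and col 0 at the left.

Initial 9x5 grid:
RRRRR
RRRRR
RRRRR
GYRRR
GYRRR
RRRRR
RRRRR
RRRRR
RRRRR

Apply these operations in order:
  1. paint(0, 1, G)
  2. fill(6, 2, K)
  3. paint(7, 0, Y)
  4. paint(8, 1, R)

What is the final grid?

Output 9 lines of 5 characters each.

Answer: KGKKK
KKKKK
KKKKK
GYKKK
GYKKK
KKKKK
KKKKK
YKKKK
KRKKK

Derivation:
After op 1 paint(0,1,G):
RGRRR
RRRRR
RRRRR
GYRRR
GYRRR
RRRRR
RRRRR
RRRRR
RRRRR
After op 2 fill(6,2,K) [40 cells changed]:
KGKKK
KKKKK
KKKKK
GYKKK
GYKKK
KKKKK
KKKKK
KKKKK
KKKKK
After op 3 paint(7,0,Y):
KGKKK
KKKKK
KKKKK
GYKKK
GYKKK
KKKKK
KKKKK
YKKKK
KKKKK
After op 4 paint(8,1,R):
KGKKK
KKKKK
KKKKK
GYKKK
GYKKK
KKKKK
KKKKK
YKKKK
KRKKK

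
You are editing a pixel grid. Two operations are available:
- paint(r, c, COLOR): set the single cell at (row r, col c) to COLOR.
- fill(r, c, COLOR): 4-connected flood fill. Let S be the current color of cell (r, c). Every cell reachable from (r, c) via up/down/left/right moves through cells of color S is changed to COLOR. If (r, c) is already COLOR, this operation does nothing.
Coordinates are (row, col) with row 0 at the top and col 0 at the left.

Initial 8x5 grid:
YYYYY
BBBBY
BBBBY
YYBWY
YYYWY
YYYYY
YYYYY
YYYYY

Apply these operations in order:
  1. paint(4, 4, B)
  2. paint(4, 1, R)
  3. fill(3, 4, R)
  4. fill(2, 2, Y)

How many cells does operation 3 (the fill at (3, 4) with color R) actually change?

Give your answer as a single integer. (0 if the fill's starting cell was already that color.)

Answer: 8

Derivation:
After op 1 paint(4,4,B):
YYYYY
BBBBY
BBBBY
YYBWY
YYYWB
YYYYY
YYYYY
YYYYY
After op 2 paint(4,1,R):
YYYYY
BBBBY
BBBBY
YYBWY
YRYWB
YYYYY
YYYYY
YYYYY
After op 3 fill(3,4,R) [8 cells changed]:
RRRRR
BBBBR
BBBBR
YYBWR
YRYWB
YYYYY
YYYYY
YYYYY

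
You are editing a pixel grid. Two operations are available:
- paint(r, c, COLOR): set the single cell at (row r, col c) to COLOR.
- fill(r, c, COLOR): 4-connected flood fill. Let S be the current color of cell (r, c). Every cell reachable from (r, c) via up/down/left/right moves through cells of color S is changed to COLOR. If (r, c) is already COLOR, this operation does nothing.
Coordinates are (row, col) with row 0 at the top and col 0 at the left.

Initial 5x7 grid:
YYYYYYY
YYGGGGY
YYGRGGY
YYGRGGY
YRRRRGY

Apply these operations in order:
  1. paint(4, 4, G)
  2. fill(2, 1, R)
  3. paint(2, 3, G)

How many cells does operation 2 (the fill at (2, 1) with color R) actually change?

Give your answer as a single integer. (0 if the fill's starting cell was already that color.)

Answer: 18

Derivation:
After op 1 paint(4,4,G):
YYYYYYY
YYGGGGY
YYGRGGY
YYGRGGY
YRRRGGY
After op 2 fill(2,1,R) [18 cells changed]:
RRRRRRR
RRGGGGR
RRGRGGR
RRGRGGR
RRRRGGR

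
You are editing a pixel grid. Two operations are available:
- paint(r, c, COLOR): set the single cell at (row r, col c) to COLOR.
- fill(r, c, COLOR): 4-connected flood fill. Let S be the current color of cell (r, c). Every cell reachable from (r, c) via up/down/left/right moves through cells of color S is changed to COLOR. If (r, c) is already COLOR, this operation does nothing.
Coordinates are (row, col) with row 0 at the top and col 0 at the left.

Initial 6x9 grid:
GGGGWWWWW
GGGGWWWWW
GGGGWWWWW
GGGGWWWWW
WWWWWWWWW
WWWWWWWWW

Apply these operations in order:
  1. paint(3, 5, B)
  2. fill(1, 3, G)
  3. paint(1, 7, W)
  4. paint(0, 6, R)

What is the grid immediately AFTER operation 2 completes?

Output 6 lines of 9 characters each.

Answer: GGGGWWWWW
GGGGWWWWW
GGGGWWWWW
GGGGWBWWW
WWWWWWWWW
WWWWWWWWW

Derivation:
After op 1 paint(3,5,B):
GGGGWWWWW
GGGGWWWWW
GGGGWWWWW
GGGGWBWWW
WWWWWWWWW
WWWWWWWWW
After op 2 fill(1,3,G) [0 cells changed]:
GGGGWWWWW
GGGGWWWWW
GGGGWWWWW
GGGGWBWWW
WWWWWWWWW
WWWWWWWWW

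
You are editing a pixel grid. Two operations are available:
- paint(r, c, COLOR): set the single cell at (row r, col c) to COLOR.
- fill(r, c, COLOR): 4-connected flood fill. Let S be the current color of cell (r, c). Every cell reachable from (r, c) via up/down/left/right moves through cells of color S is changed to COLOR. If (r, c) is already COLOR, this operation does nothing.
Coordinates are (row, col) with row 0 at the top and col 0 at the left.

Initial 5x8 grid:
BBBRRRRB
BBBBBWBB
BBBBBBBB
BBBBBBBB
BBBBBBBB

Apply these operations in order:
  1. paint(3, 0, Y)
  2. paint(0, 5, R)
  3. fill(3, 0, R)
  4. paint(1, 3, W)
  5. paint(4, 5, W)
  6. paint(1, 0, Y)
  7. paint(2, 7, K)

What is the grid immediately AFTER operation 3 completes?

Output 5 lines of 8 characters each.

After op 1 paint(3,0,Y):
BBBRRRRB
BBBBBWBB
BBBBBBBB
YBBBBBBB
BBBBBBBB
After op 2 paint(0,5,R):
BBBRRRRB
BBBBBWBB
BBBBBBBB
YBBBBBBB
BBBBBBBB
After op 3 fill(3,0,R) [1 cells changed]:
BBBRRRRB
BBBBBWBB
BBBBBBBB
RBBBBBBB
BBBBBBBB

Answer: BBBRRRRB
BBBBBWBB
BBBBBBBB
RBBBBBBB
BBBBBBBB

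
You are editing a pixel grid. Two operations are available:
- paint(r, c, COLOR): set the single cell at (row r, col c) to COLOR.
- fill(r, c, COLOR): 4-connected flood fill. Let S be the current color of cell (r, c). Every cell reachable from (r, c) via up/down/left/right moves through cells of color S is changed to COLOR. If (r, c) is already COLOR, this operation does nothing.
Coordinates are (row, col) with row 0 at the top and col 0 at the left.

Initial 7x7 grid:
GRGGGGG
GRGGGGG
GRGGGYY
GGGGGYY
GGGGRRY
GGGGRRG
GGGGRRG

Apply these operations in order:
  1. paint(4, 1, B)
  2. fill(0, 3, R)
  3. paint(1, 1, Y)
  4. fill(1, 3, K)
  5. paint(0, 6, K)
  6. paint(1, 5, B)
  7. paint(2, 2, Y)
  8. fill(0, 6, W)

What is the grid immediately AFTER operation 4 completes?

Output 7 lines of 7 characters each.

Answer: KKKKKKK
KYKKKKK
KKKKKYY
KKKKKYY
KBKKKKY
KKKKKKG
KKKKKKG

Derivation:
After op 1 paint(4,1,B):
GRGGGGG
GRGGGGG
GRGGGYY
GGGGGYY
GBGGRRY
GGGGRRG
GGGGRRG
After op 2 fill(0,3,R) [32 cells changed]:
RRRRRRR
RRRRRRR
RRRRRYY
RRRRRYY
RBRRRRY
RRRRRRG
RRRRRRG
After op 3 paint(1,1,Y):
RRRRRRR
RYRRRRR
RRRRRYY
RRRRRYY
RBRRRRY
RRRRRRG
RRRRRRG
After op 4 fill(1,3,K) [40 cells changed]:
KKKKKKK
KYKKKKK
KKKKKYY
KKKKKYY
KBKKKKY
KKKKKKG
KKKKKKG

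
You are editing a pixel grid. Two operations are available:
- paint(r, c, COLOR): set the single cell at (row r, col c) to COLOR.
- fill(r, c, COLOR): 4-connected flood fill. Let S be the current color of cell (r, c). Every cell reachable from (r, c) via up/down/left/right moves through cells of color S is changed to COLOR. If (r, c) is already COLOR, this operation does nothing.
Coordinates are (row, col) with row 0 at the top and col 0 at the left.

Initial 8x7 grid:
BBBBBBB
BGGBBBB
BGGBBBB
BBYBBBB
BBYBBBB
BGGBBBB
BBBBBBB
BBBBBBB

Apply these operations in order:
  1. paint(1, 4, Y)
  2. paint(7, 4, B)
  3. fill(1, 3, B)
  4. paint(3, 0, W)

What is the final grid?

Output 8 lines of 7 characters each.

Answer: BBBBBBB
BGGBYBB
BGGBBBB
WBYBBBB
BBYBBBB
BGGBBBB
BBBBBBB
BBBBBBB

Derivation:
After op 1 paint(1,4,Y):
BBBBBBB
BGGBYBB
BGGBBBB
BBYBBBB
BBYBBBB
BGGBBBB
BBBBBBB
BBBBBBB
After op 2 paint(7,4,B):
BBBBBBB
BGGBYBB
BGGBBBB
BBYBBBB
BBYBBBB
BGGBBBB
BBBBBBB
BBBBBBB
After op 3 fill(1,3,B) [0 cells changed]:
BBBBBBB
BGGBYBB
BGGBBBB
BBYBBBB
BBYBBBB
BGGBBBB
BBBBBBB
BBBBBBB
After op 4 paint(3,0,W):
BBBBBBB
BGGBYBB
BGGBBBB
WBYBBBB
BBYBBBB
BGGBBBB
BBBBBBB
BBBBBBB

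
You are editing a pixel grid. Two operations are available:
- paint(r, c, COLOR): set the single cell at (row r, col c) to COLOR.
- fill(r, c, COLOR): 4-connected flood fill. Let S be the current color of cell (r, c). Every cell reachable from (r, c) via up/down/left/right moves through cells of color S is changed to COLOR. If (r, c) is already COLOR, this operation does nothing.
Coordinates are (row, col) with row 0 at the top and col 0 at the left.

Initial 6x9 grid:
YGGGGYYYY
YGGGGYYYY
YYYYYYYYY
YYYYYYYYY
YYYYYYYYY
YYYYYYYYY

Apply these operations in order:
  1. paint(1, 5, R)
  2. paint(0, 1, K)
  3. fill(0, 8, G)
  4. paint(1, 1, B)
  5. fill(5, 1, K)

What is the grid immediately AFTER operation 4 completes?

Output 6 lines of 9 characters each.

After op 1 paint(1,5,R):
YGGGGYYYY
YGGGGRYYY
YYYYYYYYY
YYYYYYYYY
YYYYYYYYY
YYYYYYYYY
After op 2 paint(0,1,K):
YKGGGYYYY
YGGGGRYYY
YYYYYYYYY
YYYYYYYYY
YYYYYYYYY
YYYYYYYYY
After op 3 fill(0,8,G) [45 cells changed]:
GKGGGGGGG
GGGGGRGGG
GGGGGGGGG
GGGGGGGGG
GGGGGGGGG
GGGGGGGGG
After op 4 paint(1,1,B):
GKGGGGGGG
GBGGGRGGG
GGGGGGGGG
GGGGGGGGG
GGGGGGGGG
GGGGGGGGG

Answer: GKGGGGGGG
GBGGGRGGG
GGGGGGGGG
GGGGGGGGG
GGGGGGGGG
GGGGGGGGG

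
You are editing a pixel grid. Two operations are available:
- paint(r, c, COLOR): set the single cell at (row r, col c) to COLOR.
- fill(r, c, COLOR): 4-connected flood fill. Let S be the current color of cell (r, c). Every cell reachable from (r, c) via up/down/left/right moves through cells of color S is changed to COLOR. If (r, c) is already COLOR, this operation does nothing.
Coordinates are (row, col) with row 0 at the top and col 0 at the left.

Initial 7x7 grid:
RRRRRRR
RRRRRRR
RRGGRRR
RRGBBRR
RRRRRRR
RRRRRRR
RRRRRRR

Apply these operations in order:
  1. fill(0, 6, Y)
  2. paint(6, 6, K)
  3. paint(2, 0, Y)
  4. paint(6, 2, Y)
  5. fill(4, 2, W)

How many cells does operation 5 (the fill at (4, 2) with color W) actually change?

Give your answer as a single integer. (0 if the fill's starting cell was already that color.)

After op 1 fill(0,6,Y) [44 cells changed]:
YYYYYYY
YYYYYYY
YYGGYYY
YYGBBYY
YYYYYYY
YYYYYYY
YYYYYYY
After op 2 paint(6,6,K):
YYYYYYY
YYYYYYY
YYGGYYY
YYGBBYY
YYYYYYY
YYYYYYY
YYYYYYK
After op 3 paint(2,0,Y):
YYYYYYY
YYYYYYY
YYGGYYY
YYGBBYY
YYYYYYY
YYYYYYY
YYYYYYK
After op 4 paint(6,2,Y):
YYYYYYY
YYYYYYY
YYGGYYY
YYGBBYY
YYYYYYY
YYYYYYY
YYYYYYK
After op 5 fill(4,2,W) [43 cells changed]:
WWWWWWW
WWWWWWW
WWGGWWW
WWGBBWW
WWWWWWW
WWWWWWW
WWWWWWK

Answer: 43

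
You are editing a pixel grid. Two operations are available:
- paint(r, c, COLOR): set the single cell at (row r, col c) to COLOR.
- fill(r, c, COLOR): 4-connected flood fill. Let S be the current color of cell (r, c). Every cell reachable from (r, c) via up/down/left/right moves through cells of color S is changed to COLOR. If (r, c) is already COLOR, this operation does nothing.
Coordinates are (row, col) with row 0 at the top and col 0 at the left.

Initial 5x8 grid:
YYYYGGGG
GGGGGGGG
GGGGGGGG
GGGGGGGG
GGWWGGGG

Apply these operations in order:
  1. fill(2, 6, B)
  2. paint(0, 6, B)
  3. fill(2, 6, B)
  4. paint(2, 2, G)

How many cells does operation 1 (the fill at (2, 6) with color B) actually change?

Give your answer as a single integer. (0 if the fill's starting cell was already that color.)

Answer: 34

Derivation:
After op 1 fill(2,6,B) [34 cells changed]:
YYYYBBBB
BBBBBBBB
BBBBBBBB
BBBBBBBB
BBWWBBBB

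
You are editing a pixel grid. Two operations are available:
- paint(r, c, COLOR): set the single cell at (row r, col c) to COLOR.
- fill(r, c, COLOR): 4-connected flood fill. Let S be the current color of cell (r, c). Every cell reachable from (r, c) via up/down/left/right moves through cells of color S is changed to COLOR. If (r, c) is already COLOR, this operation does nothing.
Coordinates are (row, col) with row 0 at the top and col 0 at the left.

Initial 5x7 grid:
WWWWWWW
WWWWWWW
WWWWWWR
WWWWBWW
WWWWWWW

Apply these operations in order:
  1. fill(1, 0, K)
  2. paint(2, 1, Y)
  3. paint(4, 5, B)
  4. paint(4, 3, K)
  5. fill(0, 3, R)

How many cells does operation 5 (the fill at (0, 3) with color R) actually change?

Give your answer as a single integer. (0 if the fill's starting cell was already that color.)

After op 1 fill(1,0,K) [33 cells changed]:
KKKKKKK
KKKKKKK
KKKKKKR
KKKKBKK
KKKKKKK
After op 2 paint(2,1,Y):
KKKKKKK
KKKKKKK
KYKKKKR
KKKKBKK
KKKKKKK
After op 3 paint(4,5,B):
KKKKKKK
KKKKKKK
KYKKKKR
KKKKBKK
KKKKKBK
After op 4 paint(4,3,K):
KKKKKKK
KKKKKKK
KYKKKKR
KKKKBKK
KKKKKBK
After op 5 fill(0,3,R) [31 cells changed]:
RRRRRRR
RRRRRRR
RYRRRRR
RRRRBRR
RRRRRBR

Answer: 31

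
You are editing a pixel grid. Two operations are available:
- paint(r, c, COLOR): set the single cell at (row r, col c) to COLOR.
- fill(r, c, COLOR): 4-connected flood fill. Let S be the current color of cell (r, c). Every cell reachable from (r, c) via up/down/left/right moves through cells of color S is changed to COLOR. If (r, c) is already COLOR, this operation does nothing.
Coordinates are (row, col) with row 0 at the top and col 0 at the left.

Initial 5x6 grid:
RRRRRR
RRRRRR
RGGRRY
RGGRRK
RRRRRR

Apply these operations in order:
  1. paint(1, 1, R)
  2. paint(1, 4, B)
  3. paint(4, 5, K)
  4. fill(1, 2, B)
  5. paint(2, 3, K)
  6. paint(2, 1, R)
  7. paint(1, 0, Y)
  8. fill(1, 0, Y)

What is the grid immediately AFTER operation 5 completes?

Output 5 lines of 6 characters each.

After op 1 paint(1,1,R):
RRRRRR
RRRRRR
RGGRRY
RGGRRK
RRRRRR
After op 2 paint(1,4,B):
RRRRRR
RRRRBR
RGGRRY
RGGRRK
RRRRRR
After op 3 paint(4,5,K):
RRRRRR
RRRRBR
RGGRRY
RGGRRK
RRRRRK
After op 4 fill(1,2,B) [22 cells changed]:
BBBBBB
BBBBBB
BGGBBY
BGGBBK
BBBBBK
After op 5 paint(2,3,K):
BBBBBB
BBBBBB
BGGKBY
BGGBBK
BBBBBK

Answer: BBBBBB
BBBBBB
BGGKBY
BGGBBK
BBBBBK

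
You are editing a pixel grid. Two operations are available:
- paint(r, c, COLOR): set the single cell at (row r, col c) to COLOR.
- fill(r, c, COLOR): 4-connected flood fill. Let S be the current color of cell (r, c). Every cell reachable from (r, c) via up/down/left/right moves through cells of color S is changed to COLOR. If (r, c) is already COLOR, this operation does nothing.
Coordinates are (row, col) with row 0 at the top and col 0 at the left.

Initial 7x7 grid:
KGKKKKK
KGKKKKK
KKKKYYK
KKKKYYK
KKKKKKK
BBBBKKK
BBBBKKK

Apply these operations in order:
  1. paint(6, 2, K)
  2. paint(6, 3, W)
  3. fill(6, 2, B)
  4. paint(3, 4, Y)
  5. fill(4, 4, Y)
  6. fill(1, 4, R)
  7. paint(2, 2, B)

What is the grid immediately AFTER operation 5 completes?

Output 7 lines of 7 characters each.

After op 1 paint(6,2,K):
KGKKKKK
KGKKKKK
KKKKYYK
KKKKYYK
KKKKKKK
BBBBKKK
BBKBKKK
After op 2 paint(6,3,W):
KGKKKKK
KGKKKKK
KKKKYYK
KKKKYYK
KKKKKKK
BBBBKKK
BBKWKKK
After op 3 fill(6,2,B) [1 cells changed]:
KGKKKKK
KGKKKKK
KKKKYYK
KKKKYYK
KKKKKKK
BBBBKKK
BBBWKKK
After op 4 paint(3,4,Y):
KGKKKKK
KGKKKKK
KKKKYYK
KKKKYYK
KKKKKKK
BBBBKKK
BBBWKKK
After op 5 fill(4,4,Y) [35 cells changed]:
YGYYYYY
YGYYYYY
YYYYYYY
YYYYYYY
YYYYYYY
BBBBYYY
BBBWYYY

Answer: YGYYYYY
YGYYYYY
YYYYYYY
YYYYYYY
YYYYYYY
BBBBYYY
BBBWYYY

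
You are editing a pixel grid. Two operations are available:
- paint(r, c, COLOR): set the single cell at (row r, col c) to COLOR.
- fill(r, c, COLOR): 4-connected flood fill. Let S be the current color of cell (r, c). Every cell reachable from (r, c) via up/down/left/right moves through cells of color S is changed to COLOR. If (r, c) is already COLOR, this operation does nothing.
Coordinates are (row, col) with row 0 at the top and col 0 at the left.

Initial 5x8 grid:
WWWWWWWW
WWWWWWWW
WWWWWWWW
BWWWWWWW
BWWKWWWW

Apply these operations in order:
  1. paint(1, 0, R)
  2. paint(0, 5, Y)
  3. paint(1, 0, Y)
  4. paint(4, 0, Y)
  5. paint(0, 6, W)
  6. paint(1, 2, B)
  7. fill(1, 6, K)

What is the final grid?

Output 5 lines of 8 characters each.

Answer: KKKKKYKK
YKBKKKKK
KKKKKKKK
BKKKKKKK
YKKKKKKK

Derivation:
After op 1 paint(1,0,R):
WWWWWWWW
RWWWWWWW
WWWWWWWW
BWWWWWWW
BWWKWWWW
After op 2 paint(0,5,Y):
WWWWWYWW
RWWWWWWW
WWWWWWWW
BWWWWWWW
BWWKWWWW
After op 3 paint(1,0,Y):
WWWWWYWW
YWWWWWWW
WWWWWWWW
BWWWWWWW
BWWKWWWW
After op 4 paint(4,0,Y):
WWWWWYWW
YWWWWWWW
WWWWWWWW
BWWWWWWW
YWWKWWWW
After op 5 paint(0,6,W):
WWWWWYWW
YWWWWWWW
WWWWWWWW
BWWWWWWW
YWWKWWWW
After op 6 paint(1,2,B):
WWWWWYWW
YWBWWWWW
WWWWWWWW
BWWWWWWW
YWWKWWWW
After op 7 fill(1,6,K) [34 cells changed]:
KKKKKYKK
YKBKKKKK
KKKKKKKK
BKKKKKKK
YKKKKKKK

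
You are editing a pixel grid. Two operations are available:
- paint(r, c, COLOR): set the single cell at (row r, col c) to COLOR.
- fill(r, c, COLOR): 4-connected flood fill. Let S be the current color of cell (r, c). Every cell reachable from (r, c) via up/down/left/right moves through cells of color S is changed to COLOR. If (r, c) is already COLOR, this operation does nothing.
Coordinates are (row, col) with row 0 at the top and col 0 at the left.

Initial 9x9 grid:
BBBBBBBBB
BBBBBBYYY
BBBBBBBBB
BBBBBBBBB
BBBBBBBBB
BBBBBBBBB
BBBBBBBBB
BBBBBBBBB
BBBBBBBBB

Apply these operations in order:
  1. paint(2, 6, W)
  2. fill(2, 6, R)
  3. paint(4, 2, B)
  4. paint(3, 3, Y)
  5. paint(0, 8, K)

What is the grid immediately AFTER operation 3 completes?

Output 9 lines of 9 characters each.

Answer: BBBBBBBBB
BBBBBBYYY
BBBBBBRBB
BBBBBBBBB
BBBBBBBBB
BBBBBBBBB
BBBBBBBBB
BBBBBBBBB
BBBBBBBBB

Derivation:
After op 1 paint(2,6,W):
BBBBBBBBB
BBBBBBYYY
BBBBBBWBB
BBBBBBBBB
BBBBBBBBB
BBBBBBBBB
BBBBBBBBB
BBBBBBBBB
BBBBBBBBB
After op 2 fill(2,6,R) [1 cells changed]:
BBBBBBBBB
BBBBBBYYY
BBBBBBRBB
BBBBBBBBB
BBBBBBBBB
BBBBBBBBB
BBBBBBBBB
BBBBBBBBB
BBBBBBBBB
After op 3 paint(4,2,B):
BBBBBBBBB
BBBBBBYYY
BBBBBBRBB
BBBBBBBBB
BBBBBBBBB
BBBBBBBBB
BBBBBBBBB
BBBBBBBBB
BBBBBBBBB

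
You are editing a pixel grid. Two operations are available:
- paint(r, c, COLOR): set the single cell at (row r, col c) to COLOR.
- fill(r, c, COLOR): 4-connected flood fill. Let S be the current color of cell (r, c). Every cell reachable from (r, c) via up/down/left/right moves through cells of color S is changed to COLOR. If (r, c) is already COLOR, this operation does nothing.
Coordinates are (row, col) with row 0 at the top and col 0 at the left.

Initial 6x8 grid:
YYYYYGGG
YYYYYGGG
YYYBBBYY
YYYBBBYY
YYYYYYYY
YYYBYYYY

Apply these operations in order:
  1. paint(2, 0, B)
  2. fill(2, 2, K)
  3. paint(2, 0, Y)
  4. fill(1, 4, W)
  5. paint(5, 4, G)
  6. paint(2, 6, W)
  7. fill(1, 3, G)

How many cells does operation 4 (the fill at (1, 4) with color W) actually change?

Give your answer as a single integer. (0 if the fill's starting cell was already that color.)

Answer: 34

Derivation:
After op 1 paint(2,0,B):
YYYYYGGG
YYYYYGGG
BYYBBBYY
YYYBBBYY
YYYYYYYY
YYYBYYYY
After op 2 fill(2,2,K) [34 cells changed]:
KKKKKGGG
KKKKKGGG
BKKBBBKK
KKKBBBKK
KKKKKKKK
KKKBKKKK
After op 3 paint(2,0,Y):
KKKKKGGG
KKKKKGGG
YKKBBBKK
KKKBBBKK
KKKKKKKK
KKKBKKKK
After op 4 fill(1,4,W) [34 cells changed]:
WWWWWGGG
WWWWWGGG
YWWBBBWW
WWWBBBWW
WWWWWWWW
WWWBWWWW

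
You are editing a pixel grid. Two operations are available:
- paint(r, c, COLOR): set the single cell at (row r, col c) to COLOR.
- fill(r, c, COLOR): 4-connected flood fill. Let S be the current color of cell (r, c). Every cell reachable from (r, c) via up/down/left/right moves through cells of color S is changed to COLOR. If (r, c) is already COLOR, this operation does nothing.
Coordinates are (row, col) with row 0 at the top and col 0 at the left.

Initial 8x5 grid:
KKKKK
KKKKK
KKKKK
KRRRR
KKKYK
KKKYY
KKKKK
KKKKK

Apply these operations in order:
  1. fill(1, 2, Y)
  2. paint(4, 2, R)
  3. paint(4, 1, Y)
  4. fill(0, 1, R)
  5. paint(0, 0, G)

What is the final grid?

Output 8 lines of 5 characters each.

After op 1 fill(1,2,Y) [32 cells changed]:
YYYYY
YYYYY
YYYYY
YRRRR
YYYYK
YYYYY
YYYYY
YYYYY
After op 2 paint(4,2,R):
YYYYY
YYYYY
YYYYY
YRRRR
YYRYK
YYYYY
YYYYY
YYYYY
After op 3 paint(4,1,Y):
YYYYY
YYYYY
YYYYY
YRRRR
YYRYK
YYYYY
YYYYY
YYYYY
After op 4 fill(0,1,R) [34 cells changed]:
RRRRR
RRRRR
RRRRR
RRRRR
RRRRK
RRRRR
RRRRR
RRRRR
After op 5 paint(0,0,G):
GRRRR
RRRRR
RRRRR
RRRRR
RRRRK
RRRRR
RRRRR
RRRRR

Answer: GRRRR
RRRRR
RRRRR
RRRRR
RRRRK
RRRRR
RRRRR
RRRRR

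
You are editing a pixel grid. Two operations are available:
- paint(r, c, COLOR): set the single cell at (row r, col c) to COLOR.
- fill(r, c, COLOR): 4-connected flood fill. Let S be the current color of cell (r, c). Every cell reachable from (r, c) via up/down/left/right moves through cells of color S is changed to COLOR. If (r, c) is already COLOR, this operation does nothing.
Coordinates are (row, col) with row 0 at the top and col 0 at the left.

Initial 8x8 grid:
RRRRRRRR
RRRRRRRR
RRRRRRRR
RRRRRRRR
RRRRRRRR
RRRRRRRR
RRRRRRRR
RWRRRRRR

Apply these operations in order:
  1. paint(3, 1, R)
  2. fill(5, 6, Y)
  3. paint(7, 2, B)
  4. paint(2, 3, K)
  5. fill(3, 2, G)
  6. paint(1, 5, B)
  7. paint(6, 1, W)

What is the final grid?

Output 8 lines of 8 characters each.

Answer: GGGGGGGG
GGGGGBGG
GGGKGGGG
GGGGGGGG
GGGGGGGG
GGGGGGGG
GWGGGGGG
GWBGGGGG

Derivation:
After op 1 paint(3,1,R):
RRRRRRRR
RRRRRRRR
RRRRRRRR
RRRRRRRR
RRRRRRRR
RRRRRRRR
RRRRRRRR
RWRRRRRR
After op 2 fill(5,6,Y) [63 cells changed]:
YYYYYYYY
YYYYYYYY
YYYYYYYY
YYYYYYYY
YYYYYYYY
YYYYYYYY
YYYYYYYY
YWYYYYYY
After op 3 paint(7,2,B):
YYYYYYYY
YYYYYYYY
YYYYYYYY
YYYYYYYY
YYYYYYYY
YYYYYYYY
YYYYYYYY
YWBYYYYY
After op 4 paint(2,3,K):
YYYYYYYY
YYYYYYYY
YYYKYYYY
YYYYYYYY
YYYYYYYY
YYYYYYYY
YYYYYYYY
YWBYYYYY
After op 5 fill(3,2,G) [61 cells changed]:
GGGGGGGG
GGGGGGGG
GGGKGGGG
GGGGGGGG
GGGGGGGG
GGGGGGGG
GGGGGGGG
GWBGGGGG
After op 6 paint(1,5,B):
GGGGGGGG
GGGGGBGG
GGGKGGGG
GGGGGGGG
GGGGGGGG
GGGGGGGG
GGGGGGGG
GWBGGGGG
After op 7 paint(6,1,W):
GGGGGGGG
GGGGGBGG
GGGKGGGG
GGGGGGGG
GGGGGGGG
GGGGGGGG
GWGGGGGG
GWBGGGGG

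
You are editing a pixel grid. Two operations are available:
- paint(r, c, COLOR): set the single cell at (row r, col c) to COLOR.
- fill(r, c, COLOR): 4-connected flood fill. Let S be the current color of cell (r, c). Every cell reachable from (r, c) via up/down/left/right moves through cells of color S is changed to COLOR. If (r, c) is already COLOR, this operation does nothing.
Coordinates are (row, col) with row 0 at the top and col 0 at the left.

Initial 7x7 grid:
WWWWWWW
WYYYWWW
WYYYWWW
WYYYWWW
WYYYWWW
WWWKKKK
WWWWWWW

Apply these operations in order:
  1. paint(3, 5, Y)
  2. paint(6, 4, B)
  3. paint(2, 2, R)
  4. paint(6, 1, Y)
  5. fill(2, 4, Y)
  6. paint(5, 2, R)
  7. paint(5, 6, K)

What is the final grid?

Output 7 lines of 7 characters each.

Answer: YYYYYYY
YYYYYYY
YYRYYYY
YYYYYYY
YYYYYYY
YYRKKKK
YYYYBWW

Derivation:
After op 1 paint(3,5,Y):
WWWWWWW
WYYYWWW
WYYYWWW
WYYYWYW
WYYYWWW
WWWKKKK
WWWWWWW
After op 2 paint(6,4,B):
WWWWWWW
WYYYWWW
WYYYWWW
WYYYWYW
WYYYWWW
WWWKKKK
WWWWBWW
After op 3 paint(2,2,R):
WWWWWWW
WYYYWWW
WYRYWWW
WYYYWYW
WYYYWWW
WWWKKKK
WWWWBWW
After op 4 paint(6,1,Y):
WWWWWWW
WYYYWWW
WYRYWWW
WYYYWYW
WYYYWWW
WWWKKKK
WYWWBWW
After op 5 fill(2,4,Y) [28 cells changed]:
YYYYYYY
YYYYYYY
YYRYYYY
YYYYYYY
YYYYYYY
YYYKKKK
YYYYBWW
After op 6 paint(5,2,R):
YYYYYYY
YYYYYYY
YYRYYYY
YYYYYYY
YYYYYYY
YYRKKKK
YYYYBWW
After op 7 paint(5,6,K):
YYYYYYY
YYYYYYY
YYRYYYY
YYYYYYY
YYYYYYY
YYRKKKK
YYYYBWW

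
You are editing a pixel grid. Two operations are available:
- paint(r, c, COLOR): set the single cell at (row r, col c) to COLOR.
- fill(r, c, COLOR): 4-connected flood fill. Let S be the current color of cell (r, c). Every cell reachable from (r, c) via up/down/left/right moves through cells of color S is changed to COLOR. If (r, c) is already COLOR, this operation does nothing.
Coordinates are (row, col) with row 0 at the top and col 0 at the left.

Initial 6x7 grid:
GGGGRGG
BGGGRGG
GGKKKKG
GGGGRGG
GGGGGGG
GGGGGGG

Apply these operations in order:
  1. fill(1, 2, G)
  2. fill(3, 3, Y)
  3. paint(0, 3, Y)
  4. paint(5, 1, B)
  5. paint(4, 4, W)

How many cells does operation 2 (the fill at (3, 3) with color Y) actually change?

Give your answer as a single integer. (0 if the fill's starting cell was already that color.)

Answer: 34

Derivation:
After op 1 fill(1,2,G) [0 cells changed]:
GGGGRGG
BGGGRGG
GGKKKKG
GGGGRGG
GGGGGGG
GGGGGGG
After op 2 fill(3,3,Y) [34 cells changed]:
YYYYRYY
BYYYRYY
YYKKKKY
YYYYRYY
YYYYYYY
YYYYYYY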